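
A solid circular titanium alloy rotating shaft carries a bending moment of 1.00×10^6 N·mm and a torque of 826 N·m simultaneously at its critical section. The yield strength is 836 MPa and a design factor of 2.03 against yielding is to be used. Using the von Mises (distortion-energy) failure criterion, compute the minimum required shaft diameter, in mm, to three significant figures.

d = 31.2 mm

σ_allow = σ_y/n = 836/2.03 = 411.8 MPa.
For a solid shaft σ_b = 32M/(πd³) and τ = 16T/(πd³), so the von Mises stress is σ' = (16/πd³)·√(4M²+3T²).
√(4M²+3T²) = √(4×(1.000×10^6)² + 3×(826000)²) = 2.459×10^6 N·mm.
d³ = 16×2.459×10^6/(π×411.8) = 30410 mm³.
d = 31.21 mm.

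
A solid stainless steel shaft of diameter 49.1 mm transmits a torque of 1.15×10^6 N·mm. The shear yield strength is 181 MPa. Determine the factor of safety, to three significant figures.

n = 3.66

τ = 16T/(πd³) = 16×1150000/(π×49.1³) = 49.48 MPa.
n = τ_limit/τ = 181/49.48 = 3.658.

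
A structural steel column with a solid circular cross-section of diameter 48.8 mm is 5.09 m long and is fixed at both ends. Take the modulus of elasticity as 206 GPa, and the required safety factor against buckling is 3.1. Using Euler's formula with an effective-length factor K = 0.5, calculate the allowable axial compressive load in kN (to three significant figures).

I = πd⁴/64 = π×48.8⁴/64 = 278400 mm⁴.
Effective length L_e = KL = 0.5×5.09 m = 2545 mm.
Euler critical load P_cr = π²EI/L_e² = π²×206000×278400/2545² = 87390 N.
P_allow = P_cr/n = 87390/3.1 = 28190 N.

P_allow = 28.2 kN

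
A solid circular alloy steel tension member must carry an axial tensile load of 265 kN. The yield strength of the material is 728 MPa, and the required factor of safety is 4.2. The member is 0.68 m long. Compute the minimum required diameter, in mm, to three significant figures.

d = 44.1 mm

Allowable stress σ_allow = 728/4.2 = 173.3 MPa.
Required area A = F/σ_allow = 265000/173.3 = 1529 mm².
A = πd²/4 → d = √(4A/π) = 44.12 mm.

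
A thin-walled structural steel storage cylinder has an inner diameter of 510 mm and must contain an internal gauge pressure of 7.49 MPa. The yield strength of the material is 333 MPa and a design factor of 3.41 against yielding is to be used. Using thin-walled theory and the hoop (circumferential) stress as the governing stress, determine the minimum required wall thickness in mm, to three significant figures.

t = 19.6 mm

σ_allow = 333/3.41 = 97.65 MPa.
Hoop stress σ_h = pD/(2t), so t = pD/(2σ_allow) = 7.49×510/(2×97.65) = 19.56 mm.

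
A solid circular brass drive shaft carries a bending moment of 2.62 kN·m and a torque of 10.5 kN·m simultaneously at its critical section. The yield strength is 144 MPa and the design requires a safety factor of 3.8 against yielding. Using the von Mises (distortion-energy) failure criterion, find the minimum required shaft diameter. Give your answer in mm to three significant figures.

d = 137 mm

σ_allow = σ_y/n = 144/3.8 = 37.89 MPa.
For a solid shaft σ_b = 32M/(πd³) and τ = 16T/(πd³), so the von Mises stress is σ' = (16/πd³)·√(4M²+3T²).
√(4M²+3T²) = √(4×(2.620×10^6)² + 3×(1.050×10^7)²) = 1.893×10^7 N·mm.
d³ = 16×1.893×10^7/(π×37.89) = 2.544×10^6 mm³.
d = 136.5 mm.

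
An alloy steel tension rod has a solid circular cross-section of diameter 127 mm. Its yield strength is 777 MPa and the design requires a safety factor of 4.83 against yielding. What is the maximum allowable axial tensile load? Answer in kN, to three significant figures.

σ_allow = 777/4.83 = 160.9 MPa.
A = πd²/4 = π×127²/4 = 12670 mm².
F_allow = σ_allow × A = 160.9×12670 = 2.038×10^6 N.

F_allow = 2040 kN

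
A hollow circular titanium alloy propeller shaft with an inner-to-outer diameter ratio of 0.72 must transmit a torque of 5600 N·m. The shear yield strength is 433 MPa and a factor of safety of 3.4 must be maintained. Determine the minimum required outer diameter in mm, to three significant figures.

τ_allow = 433/3.4 = 127.4 MPa.
For a hollow shaft τ = 16T/[πd_o³(1−k⁴)] with k = 0.72, so 1−k⁴ = 0.7313.
d_o³ = 16T/[π τ_allow (1−k⁴)] = 16×5600000/(π×127.4×0.7313) = 306300 mm³.
d_o = 67.41 mm.

d_o = 67.4 mm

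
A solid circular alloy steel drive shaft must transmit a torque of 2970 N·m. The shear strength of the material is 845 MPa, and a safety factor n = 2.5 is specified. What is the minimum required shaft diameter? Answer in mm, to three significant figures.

d = 35.5 mm

Allowable shear stress τ_allow = 845/2.5 = 338.0 MPa.
For a solid shaft τ = 16T/(πd³), so d³ = 16T/(π τ_allow) = 16×2970000/(π×338.0) = 44750 mm³.
d = (44750)^(1/3) = 35.50 mm.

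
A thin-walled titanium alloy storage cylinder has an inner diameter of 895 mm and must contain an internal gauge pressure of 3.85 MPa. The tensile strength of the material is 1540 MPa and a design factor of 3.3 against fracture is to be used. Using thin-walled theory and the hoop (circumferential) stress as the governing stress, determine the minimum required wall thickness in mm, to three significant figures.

t = 3.69 mm

σ_allow = 1540/3.3 = 466.7 MPa.
Hoop stress σ_h = pD/(2t), so t = pD/(2σ_allow) = 3.85×895/(2×466.7) = 3.692 mm.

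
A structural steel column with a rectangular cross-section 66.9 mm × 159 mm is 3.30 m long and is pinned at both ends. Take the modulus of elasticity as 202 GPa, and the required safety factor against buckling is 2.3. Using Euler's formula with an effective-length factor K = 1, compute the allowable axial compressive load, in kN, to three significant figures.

P_allow = 316 kN

Buckling occurs about the weak axis: I_min = h·b³/12 = 159×66.9³/12 = 3.967×10^6 mm⁴ (b = 66.9 mm is the smaller dimension).
Effective length L_e = KL = 1×3.30 m = 3300 mm.
Euler critical load P_cr = π²EI/L_e² = π²×202000×3.967×10^6/3300² = 726300 N.
P_allow = P_cr/n = 726300/2.3 = 315800 N.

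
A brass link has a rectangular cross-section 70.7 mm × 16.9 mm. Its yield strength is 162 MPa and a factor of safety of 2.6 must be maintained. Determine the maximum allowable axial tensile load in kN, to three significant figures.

σ_allow = 162/2.6 = 62.31 MPa.
A = 70.7×16.9 = 1195 mm².
F_allow = σ_allow × A = 62.31×1195 = 74450 N.

F_allow = 74.4 kN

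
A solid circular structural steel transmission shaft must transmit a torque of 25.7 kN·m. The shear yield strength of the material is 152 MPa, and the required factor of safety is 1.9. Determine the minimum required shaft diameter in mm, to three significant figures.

Allowable shear stress τ_allow = 152/1.9 = 80.00 MPa.
For a solid shaft τ = 16T/(πd³), so d³ = 16T/(π τ_allow) = 16×2.5700×10^7/(π×80.00) = 1.636×10^6 mm³.
d = (1.636×10^6)^(1/3) = 117.8 mm.

d = 118 mm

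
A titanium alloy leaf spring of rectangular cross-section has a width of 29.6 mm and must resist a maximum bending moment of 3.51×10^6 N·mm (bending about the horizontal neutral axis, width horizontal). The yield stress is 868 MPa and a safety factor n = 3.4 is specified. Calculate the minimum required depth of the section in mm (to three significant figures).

h = 52.8 mm

σ_allow = 868/3.4 = 255.3 MPa.
For a rectangular section σ = 6M/(bh²), so h² = 6M/(b σ_allow) = 6×3510000/(29.6×255.3) = 2787 mm².
h = 52.79 mm.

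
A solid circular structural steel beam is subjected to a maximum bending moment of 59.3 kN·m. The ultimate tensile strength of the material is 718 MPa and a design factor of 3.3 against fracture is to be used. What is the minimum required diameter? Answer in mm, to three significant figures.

σ_allow = 718/3.3 = 217.6 MPa.
For a solid circular section σ = 32M/(πd³), so d³ = 32M/(π σ_allow) = 32×5.9300×10^7/(π×217.6) = 2.776×10^6 mm³.
d = 140.5 mm.

d = 141 mm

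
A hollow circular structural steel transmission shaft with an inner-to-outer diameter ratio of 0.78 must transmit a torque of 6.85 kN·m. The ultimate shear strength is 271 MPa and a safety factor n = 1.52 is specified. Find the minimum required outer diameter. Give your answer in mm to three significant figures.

τ_allow = 271/1.52 = 178.3 MPa.
For a hollow shaft τ = 16T/[πd_o³(1−k⁴)] with k = 0.78, so 1−k⁴ = 0.6298.
d_o³ = 16T/[π τ_allow (1−k⁴)] = 16×6850000/(π×178.3×0.6298) = 310700 mm³.
d_o = 67.73 mm.

d_o = 67.7 mm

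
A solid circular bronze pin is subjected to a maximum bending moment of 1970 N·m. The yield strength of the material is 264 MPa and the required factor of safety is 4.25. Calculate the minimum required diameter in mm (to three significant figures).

d = 68.6 mm

σ_allow = 264/4.25 = 62.12 MPa.
For a solid circular section σ = 32M/(πd³), so d³ = 32M/(π σ_allow) = 32×1970000/(π×62.12) = 323000 mm³.
d = 68.61 mm.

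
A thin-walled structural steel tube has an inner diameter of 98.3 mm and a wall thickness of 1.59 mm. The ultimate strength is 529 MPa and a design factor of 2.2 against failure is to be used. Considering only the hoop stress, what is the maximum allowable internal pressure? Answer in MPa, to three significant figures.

σ_allow = 529/2.2 = 240.5 MPa.
σ_h = pD/(2t) → p_allow = 2σ_allow t/D = 2×240.5×1.59/98.3 = 7.779 MPa.

p_allow = 7.78 MPa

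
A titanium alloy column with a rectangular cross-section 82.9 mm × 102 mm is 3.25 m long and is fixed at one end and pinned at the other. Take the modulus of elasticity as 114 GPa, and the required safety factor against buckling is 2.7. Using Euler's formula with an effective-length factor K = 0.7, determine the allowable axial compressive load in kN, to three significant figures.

P_allow = 390 kN

Buckling occurs about the weak axis: I_min = h·b³/12 = 102×82.9³/12 = 4.843×10^6 mm⁴ (b = 82.9 mm is the smaller dimension).
Effective length L_e = KL = 0.7×3.25 m = 2275 mm.
Euler critical load P_cr = π²EI/L_e² = π²×114000×4.843×10^6/2275² = 1.053×10^6 N.
P_allow = P_cr/n = 1.053×10^6/2.7 = 389900 N.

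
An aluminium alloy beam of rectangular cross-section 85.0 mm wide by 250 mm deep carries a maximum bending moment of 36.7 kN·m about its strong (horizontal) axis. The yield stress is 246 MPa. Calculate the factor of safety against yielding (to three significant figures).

Section modulus S = bh²/6 = 85.0×250²/6 = 885400 mm³.
σ = M/S = 3.6700×10^7/885400 = 41.45 MPa.
n = 246/41.45 = 5.935.

n = 5.93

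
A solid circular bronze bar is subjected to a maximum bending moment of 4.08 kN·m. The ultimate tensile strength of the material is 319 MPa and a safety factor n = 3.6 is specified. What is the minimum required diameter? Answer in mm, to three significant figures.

d = 77.7 mm

σ_allow = 319/3.6 = 88.61 MPa.
For a solid circular section σ = 32M/(πd³), so d³ = 32M/(π σ_allow) = 32×4080000/(π×88.61) = 469000 mm³.
d = 77.69 mm.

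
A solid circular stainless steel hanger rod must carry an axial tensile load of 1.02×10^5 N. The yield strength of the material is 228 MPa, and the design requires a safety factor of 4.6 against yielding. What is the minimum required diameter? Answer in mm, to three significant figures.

d = 51.2 mm

Allowable stress σ_allow = 228/4.6 = 49.57 MPa.
Required area A = F/σ_allow = 102000/49.57 = 2058 mm².
A = πd²/4 → d = √(4A/π) = 51.19 mm.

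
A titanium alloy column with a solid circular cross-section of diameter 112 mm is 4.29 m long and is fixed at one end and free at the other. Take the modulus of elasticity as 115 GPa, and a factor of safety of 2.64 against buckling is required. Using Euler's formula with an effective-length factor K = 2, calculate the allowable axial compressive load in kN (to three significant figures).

P_allow = 45.1 kN

I = πd⁴/64 = π×112⁴/64 = 7.724×10^6 mm⁴.
Effective length L_e = KL = 2×4.29 m = 8580 mm.
Euler critical load P_cr = π²EI/L_e² = π²×115000×7.724×10^6/8580² = 119100 N.
P_allow = P_cr/n = 119100/2.64 = 45110 N.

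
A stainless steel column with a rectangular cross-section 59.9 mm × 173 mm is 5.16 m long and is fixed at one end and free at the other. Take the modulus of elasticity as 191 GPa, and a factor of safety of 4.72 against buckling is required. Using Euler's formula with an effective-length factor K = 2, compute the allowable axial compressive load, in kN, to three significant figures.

P_allow = 11.6 kN

Buckling occurs about the weak axis: I_min = h·b³/12 = 173×59.9³/12 = 3.098×10^6 mm⁴ (b = 59.9 mm is the smaller dimension).
Effective length L_e = KL = 2×5.16 m = 10320 mm.
Euler critical load P_cr = π²EI/L_e² = π²×191000×3.098×10^6/10320² = 54840 N.
P_allow = P_cr/n = 54840/4.72 = 11620 N.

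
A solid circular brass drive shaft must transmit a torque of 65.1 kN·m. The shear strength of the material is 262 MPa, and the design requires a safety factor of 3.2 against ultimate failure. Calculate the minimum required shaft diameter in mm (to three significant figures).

Allowable shear stress τ_allow = 262/3.2 = 81.88 MPa.
For a solid shaft τ = 16T/(πd³), so d³ = 16T/(π τ_allow) = 16×6.5100×10^7/(π×81.88) = 4.049×10^6 mm³.
d = (4.049×10^6)^(1/3) = 159.4 mm.

d = 159 mm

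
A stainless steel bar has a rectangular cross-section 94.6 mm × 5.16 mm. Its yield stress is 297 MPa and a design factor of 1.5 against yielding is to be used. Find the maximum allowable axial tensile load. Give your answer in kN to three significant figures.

F_allow = 96.7 kN

σ_allow = 297/1.5 = 198.0 MPa.
A = 94.6×5.16 = 488.1 mm².
F_allow = σ_allow × A = 198.0×488.1 = 96650 N.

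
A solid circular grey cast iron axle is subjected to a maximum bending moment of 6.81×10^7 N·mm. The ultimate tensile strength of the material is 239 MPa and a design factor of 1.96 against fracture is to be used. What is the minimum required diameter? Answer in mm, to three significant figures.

d = 179 mm

σ_allow = 239/1.96 = 121.9 MPa.
For a solid circular section σ = 32M/(πd³), so d³ = 32M/(π σ_allow) = 32×6.8100×10^7/(π×121.9) = 5.689×10^6 mm³.
d = 178.5 mm.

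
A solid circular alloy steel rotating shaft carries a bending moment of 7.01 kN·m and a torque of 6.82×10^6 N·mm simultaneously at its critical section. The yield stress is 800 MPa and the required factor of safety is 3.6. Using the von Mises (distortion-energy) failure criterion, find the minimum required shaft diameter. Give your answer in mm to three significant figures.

d = 74.9 mm

σ_allow = σ_y/n = 800/3.6 = 222.2 MPa.
For a solid shaft σ_b = 32M/(πd³) and τ = 16T/(πd³), so the von Mises stress is σ' = (16/πd³)·√(4M²+3T²).
√(4M²+3T²) = √(4×(7.010×10^6)² + 3×(6.820×10^6)²) = 1.833×10^7 N·mm.
d³ = 16×1.833×10^7/(π×222.2) = 420200 mm³.
d = 74.90 mm.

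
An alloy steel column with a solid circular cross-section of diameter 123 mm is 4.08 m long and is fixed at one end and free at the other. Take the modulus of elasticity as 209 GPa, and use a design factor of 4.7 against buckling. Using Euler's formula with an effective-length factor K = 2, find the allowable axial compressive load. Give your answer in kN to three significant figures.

I = πd⁴/64 = π×123⁴/64 = 1.124×10^7 mm⁴.
Effective length L_e = KL = 2×4.08 m = 8160 mm.
Euler critical load P_cr = π²EI/L_e² = π²×209000×1.124×10^7/8160² = 348100 N.
P_allow = P_cr/n = 348100/4.7 = 74060 N.

P_allow = 74.1 kN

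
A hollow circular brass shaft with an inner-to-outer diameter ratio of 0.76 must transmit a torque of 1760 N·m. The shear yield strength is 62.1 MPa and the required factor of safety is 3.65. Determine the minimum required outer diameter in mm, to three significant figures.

τ_allow = 62.1/3.65 = 17.01 MPa.
For a hollow shaft τ = 16T/[πd_o³(1−k⁴)] with k = 0.76, so 1−k⁴ = 0.6664.
d_o³ = 16T/[π τ_allow (1−k⁴)] = 16×1760000/(π×17.01×0.6664) = 790600 mm³.
d_o = 92.47 mm.

d_o = 92.5 mm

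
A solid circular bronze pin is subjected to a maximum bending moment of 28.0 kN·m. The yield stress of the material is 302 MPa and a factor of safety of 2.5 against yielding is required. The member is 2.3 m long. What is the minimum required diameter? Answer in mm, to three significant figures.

σ_allow = 302/2.5 = 120.8 MPa.
For a solid circular section σ = 32M/(πd³), so d³ = 32M/(π σ_allow) = 32×2.8000×10^7/(π×120.8) = 2.361×10^6 mm³.
d = 133.2 mm.

d = 133 mm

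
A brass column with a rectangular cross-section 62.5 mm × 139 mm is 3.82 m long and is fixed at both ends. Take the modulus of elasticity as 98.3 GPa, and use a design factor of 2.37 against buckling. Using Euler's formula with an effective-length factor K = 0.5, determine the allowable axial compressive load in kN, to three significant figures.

Buckling occurs about the weak axis: I_min = h·b³/12 = 139×62.5³/12 = 2.828×10^6 mm⁴ (b = 62.5 mm is the smaller dimension).
Effective length L_e = KL = 0.5×3.82 m = 1910 mm.
Euler critical load P_cr = π²EI/L_e² = π²×98300×2.828×10^6/1910² = 752100 N.
P_allow = P_cr/n = 752100/2.37 = 317300 N.

P_allow = 317 kN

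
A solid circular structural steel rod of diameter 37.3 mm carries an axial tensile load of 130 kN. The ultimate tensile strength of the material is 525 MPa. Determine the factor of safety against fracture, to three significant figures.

A = πd²/4 = 1093 mm².
σ = F/A = 130000/1093 = 119.0 MPa.
n = 525/119.0 = 4.413.

n = 4.41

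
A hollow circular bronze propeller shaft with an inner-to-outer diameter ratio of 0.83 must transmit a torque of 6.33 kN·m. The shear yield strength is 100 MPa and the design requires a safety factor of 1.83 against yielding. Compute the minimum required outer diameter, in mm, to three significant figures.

τ_allow = 100/1.83 = 54.64 MPa.
For a hollow shaft τ = 16T/[πd_o³(1−k⁴)] with k = 0.83, so 1−k⁴ = 0.5254.
d_o³ = 16T/[π τ_allow (1−k⁴)] = 16×6330000/(π×54.64×0.5254) = 1.123×10^6 mm³.
d_o = 103.9 mm.

d_o = 104 mm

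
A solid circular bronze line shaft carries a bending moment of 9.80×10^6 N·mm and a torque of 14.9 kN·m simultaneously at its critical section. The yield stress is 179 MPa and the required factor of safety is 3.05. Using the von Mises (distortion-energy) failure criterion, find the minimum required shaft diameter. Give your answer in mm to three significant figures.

σ_allow = σ_y/n = 179/3.05 = 58.69 MPa.
For a solid shaft σ_b = 32M/(πd³) and τ = 16T/(πd³), so the von Mises stress is σ' = (16/πd³)·√(4M²+3T²).
√(4M²+3T²) = √(4×(9.800×10^6)² + 3×(1.490×10^7)²) = 3.241×10^7 N·mm.
d³ = 16×3.241×10^7/(π×58.69) = 2.812×10^6 mm³.
d = 141.2 mm.

d = 141 mm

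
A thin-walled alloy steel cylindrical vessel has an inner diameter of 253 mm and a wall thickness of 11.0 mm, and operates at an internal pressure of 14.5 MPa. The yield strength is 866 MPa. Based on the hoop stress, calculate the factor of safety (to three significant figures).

n = 5.19

σ_h = pD/(2t) = 14.5×253/(2×11.0) = 166.8 MPa.
n = 866/166.8 = 5.193.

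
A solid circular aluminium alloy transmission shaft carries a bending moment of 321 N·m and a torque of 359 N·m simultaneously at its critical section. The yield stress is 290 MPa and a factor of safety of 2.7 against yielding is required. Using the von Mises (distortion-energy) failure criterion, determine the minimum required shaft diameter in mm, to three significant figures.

d = 34.9 mm

σ_allow = σ_y/n = 290/2.7 = 107.4 MPa.
For a solid shaft σ_b = 32M/(πd³) and τ = 16T/(πd³), so the von Mises stress is σ' = (16/πd³)·√(4M²+3T²).
√(4M²+3T²) = √(4×(321000)² + 3×(359000)²) = 893800 N·mm.
d³ = 16×893800/(π×107.4) = 42380 mm³.
d = 34.86 mm.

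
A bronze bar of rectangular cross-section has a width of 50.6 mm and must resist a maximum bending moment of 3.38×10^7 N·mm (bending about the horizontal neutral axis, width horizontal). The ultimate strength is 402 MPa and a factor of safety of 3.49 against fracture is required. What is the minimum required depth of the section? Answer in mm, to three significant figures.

h = 187 mm

σ_allow = 402/3.49 = 115.2 MPa.
For a rectangular section σ = 6M/(bh²), so h² = 6M/(b σ_allow) = 6×3.3800×10^7/(50.6×115.2) = 34790 mm².
h = 186.5 mm.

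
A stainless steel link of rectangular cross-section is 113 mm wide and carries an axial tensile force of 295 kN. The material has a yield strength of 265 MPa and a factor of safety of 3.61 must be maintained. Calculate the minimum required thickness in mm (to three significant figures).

t = 35.6 mm

σ_allow = 265/3.61 = 73.41 MPa.
Required area A = F/σ_allow = 295000/73.41 = 4019 mm².
t = A/w = 4019/113 = 35.56 mm.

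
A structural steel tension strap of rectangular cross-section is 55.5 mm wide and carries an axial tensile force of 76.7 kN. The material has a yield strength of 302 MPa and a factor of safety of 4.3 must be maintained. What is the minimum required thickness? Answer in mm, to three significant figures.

σ_allow = 302/4.3 = 70.23 MPa.
Required area A = F/σ_allow = 76700/70.23 = 1092 mm².
t = A/w = 1092/55.5 = 19.68 mm.

t = 19.7 mm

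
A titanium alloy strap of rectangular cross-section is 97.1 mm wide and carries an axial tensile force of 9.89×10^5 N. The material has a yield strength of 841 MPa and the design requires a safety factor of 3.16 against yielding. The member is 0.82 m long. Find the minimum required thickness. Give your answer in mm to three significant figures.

σ_allow = 841/3.16 = 266.1 MPa.
Required area A = F/σ_allow = 989000/266.1 = 3716 mm².
t = A/w = 3716/97.1 = 38.27 mm.

t = 38.3 mm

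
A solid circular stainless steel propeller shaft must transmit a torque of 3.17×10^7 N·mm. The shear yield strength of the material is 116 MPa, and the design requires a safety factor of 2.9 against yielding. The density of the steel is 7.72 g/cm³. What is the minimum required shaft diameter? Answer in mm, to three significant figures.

d = 159 mm

Allowable shear stress τ_allow = 116/2.9 = 40.00 MPa.
For a solid shaft τ = 16T/(πd³), so d³ = 16T/(π τ_allow) = 16×3.1700×10^7/(π×40.00) = 4.036×10^6 mm³.
d = (4.036×10^6)^(1/3) = 159.2 mm.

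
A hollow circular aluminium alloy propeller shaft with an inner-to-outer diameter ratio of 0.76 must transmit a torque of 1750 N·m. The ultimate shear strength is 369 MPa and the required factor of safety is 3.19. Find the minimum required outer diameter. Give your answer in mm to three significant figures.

d_o = 48.7 mm

τ_allow = 369/3.19 = 115.7 MPa.
For a hollow shaft τ = 16T/[πd_o³(1−k⁴)] with k = 0.76, so 1−k⁴ = 0.6664.
d_o³ = 16T/[π τ_allow (1−k⁴)] = 16×1750000/(π×115.7×0.6664) = 115600 mm³.
d_o = 48.72 mm.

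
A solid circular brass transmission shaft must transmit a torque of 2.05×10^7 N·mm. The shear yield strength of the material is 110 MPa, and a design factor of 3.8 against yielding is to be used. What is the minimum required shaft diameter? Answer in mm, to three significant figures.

Allowable shear stress τ_allow = 110/3.8 = 28.95 MPa.
For a solid shaft τ = 16T/(πd³), so d³ = 16T/(π τ_allow) = 16×2.0500×10^7/(π×28.95) = 3.607×10^6 mm³.
d = (3.607×10^6)^(1/3) = 153.4 mm.

d = 153 mm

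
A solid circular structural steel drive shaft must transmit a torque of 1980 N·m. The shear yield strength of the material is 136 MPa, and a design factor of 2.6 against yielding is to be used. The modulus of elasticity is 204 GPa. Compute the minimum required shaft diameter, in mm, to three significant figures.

Allowable shear stress τ_allow = 136/2.6 = 52.31 MPa.
For a solid shaft τ = 16T/(πd³), so d³ = 16T/(π τ_allow) = 16×1980000/(π×52.31) = 192800 mm³.
d = (192800)^(1/3) = 57.77 mm.

d = 57.8 mm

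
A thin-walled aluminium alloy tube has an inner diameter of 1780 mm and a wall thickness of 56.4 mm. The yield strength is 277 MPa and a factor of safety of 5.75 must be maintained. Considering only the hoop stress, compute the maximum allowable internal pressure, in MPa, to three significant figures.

σ_allow = 277/5.75 = 48.17 MPa.
σ_h = pD/(2t) → p_allow = 2σ_allow t/D = 2×48.17×56.4/1780 = 3.053 MPa.

p_allow = 3.05 MPa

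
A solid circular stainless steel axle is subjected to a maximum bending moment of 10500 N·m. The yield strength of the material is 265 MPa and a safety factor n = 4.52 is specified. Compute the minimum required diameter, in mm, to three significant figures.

d = 122 mm

σ_allow = 265/4.52 = 58.63 MPa.
For a solid circular section σ = 32M/(πd³), so d³ = 32M/(π σ_allow) = 32×1.0500×10^7/(π×58.63) = 1.824×10^6 mm³.
d = 122.2 mm.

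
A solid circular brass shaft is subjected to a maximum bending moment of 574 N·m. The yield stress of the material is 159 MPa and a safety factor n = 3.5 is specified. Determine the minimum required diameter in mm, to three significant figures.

σ_allow = 159/3.5 = 45.43 MPa.
For a solid circular section σ = 32M/(πd³), so d³ = 32M/(π σ_allow) = 32×574000/(π×45.43) = 128700 mm³.
d = 50.49 mm.

d = 50.5 mm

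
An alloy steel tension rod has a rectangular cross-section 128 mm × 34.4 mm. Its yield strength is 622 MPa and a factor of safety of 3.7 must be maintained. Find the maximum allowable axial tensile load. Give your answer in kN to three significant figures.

σ_allow = 622/3.7 = 168.1 MPa.
A = 128×34.4 = 4403 mm².
F_allow = σ_allow × A = 168.1×4403 = 740200 N.

F_allow = 740 kN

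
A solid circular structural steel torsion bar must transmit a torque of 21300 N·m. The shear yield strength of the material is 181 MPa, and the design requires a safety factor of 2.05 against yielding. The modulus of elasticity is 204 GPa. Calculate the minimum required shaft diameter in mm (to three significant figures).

Allowable shear stress τ_allow = 181/2.05 = 88.29 MPa.
For a solid shaft τ = 16T/(πd³), so d³ = 16T/(π τ_allow) = 16×2.1300×10^7/(π×88.29) = 1.229×10^6 mm³.
d = (1.229×10^6)^(1/3) = 107.1 mm.

d = 107 mm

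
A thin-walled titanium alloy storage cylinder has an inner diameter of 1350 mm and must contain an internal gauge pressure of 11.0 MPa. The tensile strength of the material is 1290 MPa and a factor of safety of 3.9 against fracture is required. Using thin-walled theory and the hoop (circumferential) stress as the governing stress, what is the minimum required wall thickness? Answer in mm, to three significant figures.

σ_allow = 1290/3.9 = 330.8 MPa.
Hoop stress σ_h = pD/(2t), so t = pD/(2σ_allow) = 11.0×1350/(2×330.8) = 22.45 mm.

t = 22.4 mm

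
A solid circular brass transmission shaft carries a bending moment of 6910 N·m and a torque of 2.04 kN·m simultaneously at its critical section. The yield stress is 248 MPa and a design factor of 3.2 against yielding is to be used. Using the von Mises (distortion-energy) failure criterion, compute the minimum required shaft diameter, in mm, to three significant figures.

σ_allow = σ_y/n = 248/3.2 = 77.50 MPa.
For a solid shaft σ_b = 32M/(πd³) and τ = 16T/(πd³), so the von Mises stress is σ' = (16/πd³)·√(4M²+3T²).
√(4M²+3T²) = √(4×(6.910×10^6)² + 3×(2.040×10^6)²) = 1.426×10^7 N·mm.
d³ = 16×1.426×10^7/(π×77.50) = 937400 mm³.
d = 97.87 mm.

d = 97.9 mm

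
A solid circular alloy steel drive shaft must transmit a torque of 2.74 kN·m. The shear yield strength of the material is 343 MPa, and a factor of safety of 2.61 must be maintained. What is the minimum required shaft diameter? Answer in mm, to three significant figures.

d = 47.4 mm

Allowable shear stress τ_allow = 343/2.61 = 131.4 MPa.
For a solid shaft τ = 16T/(πd³), so d³ = 16T/(π τ_allow) = 16×2740000/(π×131.4) = 106200 mm³.
d = (106200)^(1/3) = 47.35 mm.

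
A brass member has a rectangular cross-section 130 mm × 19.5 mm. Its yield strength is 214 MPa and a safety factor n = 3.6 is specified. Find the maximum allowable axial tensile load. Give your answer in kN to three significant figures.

σ_allow = 214/3.6 = 59.44 MPa.
A = 130×19.5 = 2535 mm².
F_allow = σ_allow × A = 59.44×2535 = 150700 N.

F_allow = 151 kN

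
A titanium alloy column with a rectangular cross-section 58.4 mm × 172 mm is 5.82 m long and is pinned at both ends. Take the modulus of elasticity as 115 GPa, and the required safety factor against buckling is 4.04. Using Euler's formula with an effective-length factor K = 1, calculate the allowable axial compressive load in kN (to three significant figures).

Buckling occurs about the weak axis: I_min = h·b³/12 = 172×58.4³/12 = 2.855×10^6 mm⁴ (b = 58.4 mm is the smaller dimension).
Effective length L_e = KL = 1×5.82 m = 5820 mm.
Euler critical load P_cr = π²EI/L_e² = π²×115000×2.855×10^6/5820² = 95660 N.
P_allow = P_cr/n = 95660/4.04 = 23680 N.

P_allow = 23.7 kN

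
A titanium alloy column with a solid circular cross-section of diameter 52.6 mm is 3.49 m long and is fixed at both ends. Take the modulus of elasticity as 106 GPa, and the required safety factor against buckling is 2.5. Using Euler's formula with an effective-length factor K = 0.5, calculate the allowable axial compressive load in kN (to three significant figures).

P_allow = 51.6 kN

I = πd⁴/64 = π×52.6⁴/64 = 375800 mm⁴.
Effective length L_e = KL = 0.5×3.49 m = 1745 mm.
Euler critical load P_cr = π²EI/L_e² = π²×106000×375800/1745² = 129100 N.
P_allow = P_cr/n = 129100/2.5 = 51640 N.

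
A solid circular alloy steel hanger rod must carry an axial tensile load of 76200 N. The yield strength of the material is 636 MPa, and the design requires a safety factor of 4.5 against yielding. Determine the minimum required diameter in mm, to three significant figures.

Allowable stress σ_allow = 636/4.5 = 141.3 MPa.
Required area A = F/σ_allow = 76200/141.3 = 539.2 mm².
A = πd²/4 → d = √(4A/π) = 26.20 mm.

d = 26.2 mm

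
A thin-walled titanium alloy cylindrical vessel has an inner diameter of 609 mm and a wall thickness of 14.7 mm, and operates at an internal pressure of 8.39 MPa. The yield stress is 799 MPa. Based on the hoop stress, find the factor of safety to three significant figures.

n = 4.60

σ_h = pD/(2t) = 8.39×609/(2×14.7) = 173.8 MPa.
n = 799/173.8 = 4.597.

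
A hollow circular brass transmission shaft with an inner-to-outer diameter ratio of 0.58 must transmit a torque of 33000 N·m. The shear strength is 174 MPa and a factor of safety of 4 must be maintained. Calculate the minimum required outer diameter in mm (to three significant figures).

d_o = 163 mm

τ_allow = 174/4 = 43.50 MPa.
For a hollow shaft τ = 16T/[πd_o³(1−k⁴)] with k = 0.58, so 1−k⁴ = 0.8868.
d_o³ = 16T/[π τ_allow (1−k⁴)] = 16×3.3000×10^7/(π×43.50×0.8868) = 4.357×10^6 mm³.
d_o = 163.3 mm.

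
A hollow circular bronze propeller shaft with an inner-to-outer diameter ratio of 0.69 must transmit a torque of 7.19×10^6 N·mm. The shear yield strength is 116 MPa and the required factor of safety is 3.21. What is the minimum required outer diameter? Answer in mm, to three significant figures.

d_o = 109 mm

τ_allow = 116/3.21 = 36.14 MPa.
For a hollow shaft τ = 16T/[πd_o³(1−k⁴)] with k = 0.69, so 1−k⁴ = 0.7733.
d_o³ = 16T/[π τ_allow (1−k⁴)] = 16×7190000/(π×36.14×0.7733) = 1.310×10^6 mm³.
d_o = 109.4 mm.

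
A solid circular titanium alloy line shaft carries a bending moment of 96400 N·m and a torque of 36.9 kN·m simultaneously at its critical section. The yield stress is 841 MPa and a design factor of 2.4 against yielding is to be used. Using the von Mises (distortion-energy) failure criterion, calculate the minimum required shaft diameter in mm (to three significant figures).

σ_allow = σ_y/n = 841/2.4 = 350.4 MPa.
For a solid shaft σ_b = 32M/(πd³) and τ = 16T/(πd³), so the von Mises stress is σ' = (16/πd³)·√(4M²+3T²).
√(4M²+3T²) = √(4×(9.640×10^7)² + 3×(3.690×10^7)²) = 2.031×10^8 N·mm.
d³ = 16×2.031×10^8/(π×350.4) = 2.952×10^6 mm³.
d = 143.5 mm.

d = 143 mm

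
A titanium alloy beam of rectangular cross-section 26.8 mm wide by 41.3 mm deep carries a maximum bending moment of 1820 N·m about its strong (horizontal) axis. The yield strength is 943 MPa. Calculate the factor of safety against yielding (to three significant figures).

Section modulus S = bh²/6 = 26.8×41.3²/6 = 7619 mm³.
σ = M/S = 1820000/7619 = 238.9 MPa.
n = 943/238.9 = 3.948.

n = 3.95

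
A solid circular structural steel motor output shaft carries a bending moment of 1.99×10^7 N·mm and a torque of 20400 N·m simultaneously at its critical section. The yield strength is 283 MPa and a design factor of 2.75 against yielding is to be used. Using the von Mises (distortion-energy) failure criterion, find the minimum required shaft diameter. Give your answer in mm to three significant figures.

σ_allow = σ_y/n = 283/2.75 = 102.9 MPa.
For a solid shaft σ_b = 32M/(πd³) and τ = 16T/(πd³), so the von Mises stress is σ' = (16/πd³)·√(4M²+3T²).
√(4M²+3T²) = √(4×(1.990×10^7)² + 3×(2.040×10^7)²) = 5.322×10^7 N·mm.
d³ = 16×5.322×10^7/(π×102.9) = 2.634×10^6 mm³.
d = 138.1 mm.

d = 138 mm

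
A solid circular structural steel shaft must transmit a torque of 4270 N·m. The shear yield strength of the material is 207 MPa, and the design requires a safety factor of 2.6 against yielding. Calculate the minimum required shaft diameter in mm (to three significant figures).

d = 64.9 mm

Allowable shear stress τ_allow = 207/2.6 = 79.62 MPa.
For a solid shaft τ = 16T/(πd³), so d³ = 16T/(π τ_allow) = 16×4270000/(π×79.62) = 273100 mm³.
d = (273100)^(1/3) = 64.88 mm.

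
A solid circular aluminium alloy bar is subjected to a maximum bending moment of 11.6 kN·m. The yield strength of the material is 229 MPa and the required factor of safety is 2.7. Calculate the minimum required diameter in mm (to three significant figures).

σ_allow = 229/2.7 = 84.81 MPa.
For a solid circular section σ = 32M/(πd³), so d³ = 32M/(π σ_allow) = 32×1.1600×10^7/(π×84.81) = 1.393×10^6 mm³.
d = 111.7 mm.

d = 112 mm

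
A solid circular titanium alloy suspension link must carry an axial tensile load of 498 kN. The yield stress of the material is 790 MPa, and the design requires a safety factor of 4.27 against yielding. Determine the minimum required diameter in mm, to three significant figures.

Allowable stress σ_allow = 790/4.27 = 185.0 MPa.
Required area A = F/σ_allow = 498000/185.0 = 2692 mm².
A = πd²/4 → d = √(4A/π) = 58.54 mm.

d = 58.5 mm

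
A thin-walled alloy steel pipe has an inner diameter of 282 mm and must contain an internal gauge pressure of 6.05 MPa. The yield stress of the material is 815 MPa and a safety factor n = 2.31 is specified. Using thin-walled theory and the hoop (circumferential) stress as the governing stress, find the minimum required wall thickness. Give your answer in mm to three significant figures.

t = 2.42 mm

σ_allow = 815/2.31 = 352.8 MPa.
Hoop stress σ_h = pD/(2t), so t = pD/(2σ_allow) = 6.05×282/(2×352.8) = 2.418 mm.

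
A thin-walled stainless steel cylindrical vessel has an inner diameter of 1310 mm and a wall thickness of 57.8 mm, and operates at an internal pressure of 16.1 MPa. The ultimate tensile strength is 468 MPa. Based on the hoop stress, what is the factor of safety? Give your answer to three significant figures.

n = 2.57

σ_h = pD/(2t) = 16.1×1310/(2×57.8) = 182.4 MPa.
n = 468/182.4 = 2.565.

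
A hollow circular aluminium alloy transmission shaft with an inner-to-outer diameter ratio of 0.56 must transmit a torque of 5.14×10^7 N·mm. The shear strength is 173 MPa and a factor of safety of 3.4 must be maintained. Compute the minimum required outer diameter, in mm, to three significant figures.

d_o = 179 mm

τ_allow = 173/3.4 = 50.88 MPa.
For a hollow shaft τ = 16T/[πd_o³(1−k⁴)] with k = 0.56, so 1−k⁴ = 0.9017.
d_o³ = 16T/[π τ_allow (1−k⁴)] = 16×5.1400×10^7/(π×50.88×0.9017) = 5.706×10^6 mm³.
d_o = 178.7 mm.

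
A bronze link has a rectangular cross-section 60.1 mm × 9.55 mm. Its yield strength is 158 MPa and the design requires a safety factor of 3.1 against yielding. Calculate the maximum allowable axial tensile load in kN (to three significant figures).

σ_allow = 158/3.1 = 50.97 MPa.
A = 60.1×9.55 = 574.0 mm².
F_allow = σ_allow × A = 50.97×574.0 = 29250 N.

F_allow = 29.3 kN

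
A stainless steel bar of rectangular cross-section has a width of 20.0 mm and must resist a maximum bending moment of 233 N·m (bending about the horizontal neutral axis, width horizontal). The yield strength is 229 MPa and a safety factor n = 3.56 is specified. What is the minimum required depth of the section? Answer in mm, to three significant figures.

σ_allow = 229/3.56 = 64.33 MPa.
For a rectangular section σ = 6M/(bh²), so h² = 6M/(b σ_allow) = 6×233000/(20.0×64.33) = 1087 mm².
h = 32.96 mm.

h = 33.0 mm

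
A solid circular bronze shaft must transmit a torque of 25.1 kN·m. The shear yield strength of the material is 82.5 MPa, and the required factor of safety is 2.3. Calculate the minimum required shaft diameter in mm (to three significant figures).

Allowable shear stress τ_allow = 82.5/2.3 = 35.87 MPa.
For a solid shaft τ = 16T/(πd³), so d³ = 16T/(π τ_allow) = 16×2.5100×10^7/(π×35.87) = 3.564×10^6 mm³.
d = (3.564×10^6)^(1/3) = 152.7 mm.

d = 153 mm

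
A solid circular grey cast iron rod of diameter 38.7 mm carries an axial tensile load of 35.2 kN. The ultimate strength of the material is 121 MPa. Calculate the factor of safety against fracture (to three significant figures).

n = 4.04

A = πd²/4 = 1176 mm².
σ = F/A = 35200/1176 = 29.92 MPa.
n = 121/29.92 = 4.043.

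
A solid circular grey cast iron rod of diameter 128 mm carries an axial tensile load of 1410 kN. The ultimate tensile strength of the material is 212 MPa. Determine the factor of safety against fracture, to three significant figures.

A = πd²/4 = 12870 mm².
σ = F/A = 1410000/12870 = 109.6 MPa.
n = 212/109.6 = 1.935.

n = 1.93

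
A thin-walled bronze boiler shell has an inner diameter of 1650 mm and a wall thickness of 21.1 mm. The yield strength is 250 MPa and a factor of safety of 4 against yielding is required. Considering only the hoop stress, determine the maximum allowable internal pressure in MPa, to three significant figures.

σ_allow = 250/4 = 62.50 MPa.
σ_h = pD/(2t) → p_allow = 2σ_allow t/D = 2×62.50×21.1/1650 = 1.598 MPa.

p_allow = 1.60 MPa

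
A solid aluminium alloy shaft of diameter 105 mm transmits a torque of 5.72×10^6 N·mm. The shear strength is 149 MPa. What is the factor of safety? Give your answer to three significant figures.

n = 5.92

τ = 16T/(πd³) = 16×5720000/(π×105³) = 25.17 MPa.
n = τ_limit/τ = 149/25.17 = 5.921.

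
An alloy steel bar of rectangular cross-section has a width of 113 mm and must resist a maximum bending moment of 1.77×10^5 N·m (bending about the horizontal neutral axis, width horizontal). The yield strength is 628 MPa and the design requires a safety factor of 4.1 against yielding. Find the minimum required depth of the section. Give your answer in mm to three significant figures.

σ_allow = 628/4.1 = 153.2 MPa.
For a rectangular section σ = 6M/(bh²), so h² = 6M/(b σ_allow) = 6×1.7700×10^8/(113×153.2) = 61360 mm².
h = 247.7 mm.

h = 248 mm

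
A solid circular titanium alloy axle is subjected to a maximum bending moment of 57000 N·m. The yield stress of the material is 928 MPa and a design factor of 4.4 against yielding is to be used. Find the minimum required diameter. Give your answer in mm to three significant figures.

σ_allow = 928/4.4 = 210.9 MPa.
For a solid circular section σ = 32M/(πd³), so d³ = 32M/(π σ_allow) = 32×5.7000×10^7/(π×210.9) = 2.753×10^6 mm³.
d = 140.2 mm.

d = 140 mm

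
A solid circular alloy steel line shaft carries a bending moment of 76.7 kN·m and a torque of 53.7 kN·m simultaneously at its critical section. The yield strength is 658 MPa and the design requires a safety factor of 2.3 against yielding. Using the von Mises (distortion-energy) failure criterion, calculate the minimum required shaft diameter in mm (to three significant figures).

σ_allow = σ_y/n = 658/2.3 = 286.1 MPa.
For a solid shaft σ_b = 32M/(πd³) and τ = 16T/(πd³), so the von Mises stress is σ' = (16/πd³)·√(4M²+3T²).
√(4M²+3T²) = √(4×(7.670×10^7)² + 3×(5.370×10^7)²) = 1.794×10^8 N·mm.
d³ = 16×1.794×10^8/(π×286.1) = 3.194×10^6 mm³.
d = 147.3 mm.

d = 147 mm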